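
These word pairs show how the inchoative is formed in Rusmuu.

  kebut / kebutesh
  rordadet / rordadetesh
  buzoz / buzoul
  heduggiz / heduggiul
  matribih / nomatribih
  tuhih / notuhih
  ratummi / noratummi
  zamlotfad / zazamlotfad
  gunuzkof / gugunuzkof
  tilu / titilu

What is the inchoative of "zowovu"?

heduggiz and matribih both have last vowel 'i' yet inflect differently (heduggiul, nomatribih), so the last vowel is not what conditions the rule; the final letter is.
"zowovu" ends in -u. The one such stem in the data (tilu → titilu) repeats the first consonant+vowel as a prefix (as do zamlotfad, gunuzkof), so the same rule applies.
The other patterns: stems ending in -t add -esh; stems ending in -z drop the final letter and add -ul; stems ending in -h or -i add the prefix no-.
So zowovu → zozowovu.

zozowovu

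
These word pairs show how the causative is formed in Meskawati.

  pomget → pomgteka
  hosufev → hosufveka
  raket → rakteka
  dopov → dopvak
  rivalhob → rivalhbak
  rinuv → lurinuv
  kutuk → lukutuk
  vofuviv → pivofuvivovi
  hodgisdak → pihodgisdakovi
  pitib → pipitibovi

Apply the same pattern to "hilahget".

hilahgteka

hosufev and dopov both end in -v yet inflect differently (hosufveka, dopvak), so the final letter is not what conditions the rule; the last vowel is.
"hilahget" has last vowel 'e'. The stems whose last vowel is 'e' (pomget → pomgteka, hosufev → hosufveka, raket → rakteka) delete the last vowel and add -eka.
The other patterns: stems whose last vowel is 'o' delete the last vowel and add -ak; stems whose last vowel is 'u' add the prefix lu-; stems whose last vowel is 'a' or 'i' add pi- … -ovi around the stem.
So hilahget → hilahgteka.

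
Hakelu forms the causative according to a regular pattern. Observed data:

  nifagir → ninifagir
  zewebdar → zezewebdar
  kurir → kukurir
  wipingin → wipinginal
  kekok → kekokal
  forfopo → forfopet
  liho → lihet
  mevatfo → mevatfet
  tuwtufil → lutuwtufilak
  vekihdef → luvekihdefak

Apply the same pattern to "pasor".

nifagir and wipingin both have last vowel 'i' yet inflect differently (ninifagir, wipinginal), so the last vowel is not what conditions the rule; the final letter is.
"pasor" ends in -r. The stems ending in -r (nifagir → ninifagir, zewebdar → zezewebdar, kurir → kukurir) repeat the first consonant+vowel as a prefix.
The other patterns: stems ending in -k or -n add -al; stems ending in -o drop the final letter and add -et; stems ending in -f or -l add lu- … -ak around the stem.
So pasor → papasor.

papasor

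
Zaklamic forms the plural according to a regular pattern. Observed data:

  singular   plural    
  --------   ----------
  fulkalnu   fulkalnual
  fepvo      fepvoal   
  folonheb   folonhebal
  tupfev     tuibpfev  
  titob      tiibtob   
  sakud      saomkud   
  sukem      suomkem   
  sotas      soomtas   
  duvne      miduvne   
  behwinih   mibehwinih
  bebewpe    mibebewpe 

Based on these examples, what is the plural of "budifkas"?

mibudifkas

"budifkas" begins with b-. The stems beginning with b- (behwinih → mibehwinih, bebewpe → mibebewpe) add the prefix mi-.
The other patterns: stems beginning with f- add -al; stems beginning with t- insert -ib- after the first vowel; stems beginning with s- insert -om- after the first vowel.
So budifkas → mibudifkas.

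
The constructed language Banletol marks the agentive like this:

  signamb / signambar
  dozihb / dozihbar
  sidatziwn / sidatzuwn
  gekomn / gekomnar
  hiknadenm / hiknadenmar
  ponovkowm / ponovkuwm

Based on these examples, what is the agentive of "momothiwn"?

momothuwn

"momothiwn" has second-to-last letter 'w'. The stems whose second-to-last letter is 'w' (ponovkowm → ponovkuwm, sidatziwn → sidatzuwn) change the last vowel to 'u'.
So momothiwn → momothuwn.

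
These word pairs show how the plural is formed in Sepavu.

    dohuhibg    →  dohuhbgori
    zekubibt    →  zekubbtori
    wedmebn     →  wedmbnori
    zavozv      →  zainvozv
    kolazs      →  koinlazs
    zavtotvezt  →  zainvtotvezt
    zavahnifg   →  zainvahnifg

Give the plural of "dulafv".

"dulafv" has second-to-last letter 'f'. The one such stem in the data (zavahnifg → zainvahnifg) inserts -in- after the first vowel (as do zavozv, kolazs), so the same rule applies.
The other pattern: stems whose second-to-last letter is 'b' delete the last vowel and add -ori.
So dulafv → duinlafv.

duinlafv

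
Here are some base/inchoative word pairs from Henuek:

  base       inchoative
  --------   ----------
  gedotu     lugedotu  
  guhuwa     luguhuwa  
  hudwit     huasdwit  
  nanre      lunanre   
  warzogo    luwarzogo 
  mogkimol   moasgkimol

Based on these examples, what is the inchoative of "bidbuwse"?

lubidbuwse

mogkimol and warzogo both have last vowel 'o' yet inflect differently (moasgkimol, luwarzogo), so the last vowel is not what conditions the rule; whether the stem ends in a vowel or a consonant is.
"bidbuwse" ends in a vowel. The stems ending in a vowel (warzogo → luwarzogo, gedotu → lugedotu, guhuwa → luguhuwa) add the prefix lu-.
So bidbuwse → lubidbuwse.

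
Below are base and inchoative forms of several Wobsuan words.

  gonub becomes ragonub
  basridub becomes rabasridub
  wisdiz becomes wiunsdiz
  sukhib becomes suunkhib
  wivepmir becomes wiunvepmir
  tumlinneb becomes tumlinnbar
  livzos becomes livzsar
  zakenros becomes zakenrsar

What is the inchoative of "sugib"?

suungib

gonub and sukhib both end in -b yet inflect differently (ragonub, suunkhib), so the final letter is not what conditions the rule; the last vowel is.
"sugib" has last vowel 'i'. The stems whose last vowel is 'i' (wisdiz → wiunsdiz, sukhib → suunkhib, wivepmir → wiunvepmir) insert -un- after the first vowel.
The other patterns: stems whose last vowel is 'u' add the prefix ra-; stems whose last vowel is 'e' or 'o' delete the last vowel and add -ar.
So sugib → suungib.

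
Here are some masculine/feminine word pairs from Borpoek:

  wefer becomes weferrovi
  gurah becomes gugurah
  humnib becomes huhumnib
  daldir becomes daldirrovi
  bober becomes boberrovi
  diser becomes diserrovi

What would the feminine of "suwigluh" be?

daldir and humnib both have last vowel 'i' yet inflect differently (daldirrovi, huhumnib), so the last vowel is not what conditions the rule; the final letter is.
"suwigluh" ends in -h. The one such stem in the data (gurah → gugurah) repeats the first consonant+vowel as a prefix (as does humnib), so the same rule applies.
The other pattern: stems ending in -r double the final consonant and add -ovi.
So suwigluh → susuwigluh.

susuwigluh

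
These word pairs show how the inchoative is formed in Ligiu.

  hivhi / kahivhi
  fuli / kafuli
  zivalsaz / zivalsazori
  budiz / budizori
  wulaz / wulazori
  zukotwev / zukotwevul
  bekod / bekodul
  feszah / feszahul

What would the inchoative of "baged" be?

bagedul

hivhi and budiz both have last vowel 'i' yet inflect differently (kahivhi, budizori), so the last vowel is not what conditions the rule; the final letter is.
"baged" ends in -d. The one such stem in the data (bekod → bekodul) adds -ul, so the same rule applies.
So baged → bagedul.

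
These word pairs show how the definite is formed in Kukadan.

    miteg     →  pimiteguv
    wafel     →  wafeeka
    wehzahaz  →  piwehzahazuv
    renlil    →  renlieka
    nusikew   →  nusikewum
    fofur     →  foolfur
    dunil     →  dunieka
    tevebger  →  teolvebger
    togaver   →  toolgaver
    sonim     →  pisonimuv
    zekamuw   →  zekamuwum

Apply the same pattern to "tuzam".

wafel and nusikew both have last vowel 'e' yet inflect differently (wafeeka, nusikewum), so the last vowel is not what conditions the rule; the final letter is.
"tuzam" ends in -m. The one such stem in the data (sonim → pisonimuv) adds pi- … -uv around the stem, so the same rule applies.
So tuzam → pituzamuv.

pituzamuv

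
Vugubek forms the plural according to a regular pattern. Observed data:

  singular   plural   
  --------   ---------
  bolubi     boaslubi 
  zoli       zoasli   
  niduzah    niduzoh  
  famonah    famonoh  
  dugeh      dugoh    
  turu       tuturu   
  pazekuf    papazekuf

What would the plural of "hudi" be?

bolubi and niduzah both have 3 vowels yet inflect differently (boaslubi, niduzoh), so the number of vowels is not what conditions the rule; the final letter is.
"hudi" ends in -i. The stems ending in -i (bolubi → boaslubi, zoli → zoasli) insert -as- after the first vowel.
The other patterns: stems ending in -h change the last vowel to 'o'; stems ending in -f or -u repeat the first consonant+vowel as a prefix.
So hudi → huasdi.

huasdi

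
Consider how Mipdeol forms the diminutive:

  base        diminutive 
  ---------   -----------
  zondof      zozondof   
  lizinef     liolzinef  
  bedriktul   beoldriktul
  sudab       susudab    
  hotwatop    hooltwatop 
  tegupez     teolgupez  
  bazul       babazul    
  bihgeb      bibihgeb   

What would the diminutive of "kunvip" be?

bazul and bedriktul both end in -l yet inflect differently (babazul, beoldriktul), so the final letter is not what conditions the rule; the number of vowels is.
"kunvip" has 2 vowels. The stems with 2 vowels (bazul → babazul, zondof → zozondof, bihgeb → bibihgeb) repeat the first consonant+vowel as a prefix.
So kunvip → kukunvip.

kukunvip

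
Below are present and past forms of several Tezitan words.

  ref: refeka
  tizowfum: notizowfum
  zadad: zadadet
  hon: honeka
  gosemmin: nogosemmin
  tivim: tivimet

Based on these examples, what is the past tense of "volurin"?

novolurin

hon and gosemmin both end in -n yet inflect differently (honeka, nogosemmin), so the final letter is not what conditions the rule; the number of vowels is.
"volurin" has 3 vowels. The stems with 3 vowels (gosemmin → nogosemmin, tizowfum → notizowfum) add the prefix no-.
The other patterns: stems with 1 vowel add -eka; stems with 2 vowels add -et.
So volurin → novolurin.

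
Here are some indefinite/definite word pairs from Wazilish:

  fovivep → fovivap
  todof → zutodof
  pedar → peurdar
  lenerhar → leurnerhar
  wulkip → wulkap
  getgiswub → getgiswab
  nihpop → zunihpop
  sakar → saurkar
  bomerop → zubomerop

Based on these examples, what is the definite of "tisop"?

zutisop

bomerop and fovivep both end in -p yet inflect differently (zubomerop, fovivap), so the final letter is not what conditions the rule; the last vowel is.
"tisop" has last vowel 'o'. The stems whose last vowel is 'o' (bomerop → zubomerop, todof → zutodof, nihpop → zunihpop) add the prefix zu-.
So tisop → zutisop.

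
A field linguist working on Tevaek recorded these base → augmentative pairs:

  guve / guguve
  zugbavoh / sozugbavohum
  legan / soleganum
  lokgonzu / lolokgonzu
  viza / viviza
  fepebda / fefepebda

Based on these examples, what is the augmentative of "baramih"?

viza and legan both have last vowel 'a' yet inflect differently (viviza, soleganum), so the last vowel is not what conditions the rule; whether the stem ends in a vowel or a consonant is.
"baramih" ends in a consonant. The stems ending in a consonant (legan → soleganum, zugbavoh → sozugbavohum) add so- … -um around the stem.
So baramih → sobaramihum.

sobaramihum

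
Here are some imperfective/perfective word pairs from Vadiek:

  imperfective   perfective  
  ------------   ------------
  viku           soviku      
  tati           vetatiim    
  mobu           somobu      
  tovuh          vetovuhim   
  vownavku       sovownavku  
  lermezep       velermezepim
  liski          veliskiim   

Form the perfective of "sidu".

sosidu

vownavku and tovuh both have last vowel 'u' yet inflect differently (sovownavku, vetovuhim), so the last vowel is not what conditions the rule; the final letter is.
"sidu" ends in -u. The stems ending in -u (vownavku → sovownavku, viku → soviku, mobu → somobu) add the prefix so-.
So sidu → sosidu.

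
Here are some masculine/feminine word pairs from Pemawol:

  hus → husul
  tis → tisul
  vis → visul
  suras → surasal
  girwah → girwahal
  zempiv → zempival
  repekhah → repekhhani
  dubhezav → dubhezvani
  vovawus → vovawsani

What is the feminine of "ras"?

hus and suras both end in -s yet inflect differently (husul, surasal), so the final letter is not what conditions the rule; the number of vowels is.
"ras" has 1 vowel. The stems with 1 vowel (hus → husul, tis → tisul, vis → visul) add -ul.
So ras → rasul.

rasul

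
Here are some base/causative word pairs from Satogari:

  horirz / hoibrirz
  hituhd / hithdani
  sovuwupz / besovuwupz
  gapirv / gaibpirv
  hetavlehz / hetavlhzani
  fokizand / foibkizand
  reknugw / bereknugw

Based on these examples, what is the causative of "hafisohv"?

sovuwupz and hetavlehz both end in -z yet inflect differently (besovuwupz, hetavlhzani), so the final letter is not what conditions the rule; the second-to-last letter is.
"hafisohv" has second-to-last letter 'h'. The stems whose second-to-last letter is 'h' (hetavlehz → hetavlhzani, hituhd → hithdani) delete the last vowel and add -ani.
The other patterns: stems whose second-to-last letter is 'g' or 'p' add the prefix be-; stems whose second-to-last letter is 'n' or 'r' insert -ib- after the first vowel.
So hafisohv → hafishvani.

hafishvani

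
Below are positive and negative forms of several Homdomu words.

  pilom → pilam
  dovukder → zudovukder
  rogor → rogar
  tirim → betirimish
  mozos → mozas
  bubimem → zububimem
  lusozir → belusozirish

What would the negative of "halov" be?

pilom and bubimem both end in -m yet inflect differently (pilam, zububimem), so the final letter is not what conditions the rule; the last vowel is.
"halov" has last vowel 'o'. The stems whose last vowel is 'o' (mozos → mozas, rogor → rogar, pilom → pilam) change the last vowel to 'a'.
The other patterns: stems whose last vowel is 'e' add the prefix zu-; stems whose last vowel is 'i' add be- … -ish around the stem.
So halov → halav.

halav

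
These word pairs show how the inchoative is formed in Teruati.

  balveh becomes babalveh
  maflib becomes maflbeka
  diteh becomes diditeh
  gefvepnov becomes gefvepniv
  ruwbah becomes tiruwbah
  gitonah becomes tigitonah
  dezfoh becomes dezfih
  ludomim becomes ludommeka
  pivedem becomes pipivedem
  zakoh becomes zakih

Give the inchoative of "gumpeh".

gugumpeh

diteh and ruwbah both end in -h yet inflect differently (diditeh, tiruwbah), so the final letter is not what conditions the rule; the last vowel is.
"gumpeh" has last vowel 'e'. The stems whose last vowel is 'e' (diteh → diditeh, pivedem → pipivedem, balveh → babalveh) repeat the first consonant+vowel as a prefix.
The other patterns: stems whose last vowel is 'a' add the prefix ti-; stems whose last vowel is 'i' delete the last vowel and add -eka; stems whose last vowel is 'o' change the last vowel to 'i'.
So gumpeh → gugumpeh.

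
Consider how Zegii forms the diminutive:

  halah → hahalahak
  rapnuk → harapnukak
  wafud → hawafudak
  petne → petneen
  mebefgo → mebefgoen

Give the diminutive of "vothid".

petne and rapnuk both have 2 vowels yet inflect differently (petneen, harapnukak), so the number of vowels is not what conditions the rule; whether the stem ends in a vowel or a consonant is.
"vothid" ends in a consonant. The stems ending in a consonant (rapnuk → harapnukak, halah → hahalahak, wafud → hawafudak) add ha- … -ak around the stem.
The other pattern: stems ending in a vowel add -en.
So vothid → havothidak.

havothidak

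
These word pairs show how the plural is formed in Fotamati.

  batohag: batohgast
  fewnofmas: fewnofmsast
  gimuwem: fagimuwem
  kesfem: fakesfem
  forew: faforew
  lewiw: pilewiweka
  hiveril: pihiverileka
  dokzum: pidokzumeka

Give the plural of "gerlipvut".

pigerlipvuteka

forew and lewiw both end in -w yet inflect differently (faforew, pilewiweka), so the final letter is not what conditions the rule; the last vowel is.
"gerlipvut" has last vowel 'u'. The one such stem in the data (dokzum → pidokzumeka) adds pi- … -eka around the stem, so the same rule applies.
The other patterns: stems whose last vowel is 'a' delete the last vowel and add -ast; stems whose last vowel is 'e' add the prefix fa-.
So gerlipvut → pigerlipvuteka.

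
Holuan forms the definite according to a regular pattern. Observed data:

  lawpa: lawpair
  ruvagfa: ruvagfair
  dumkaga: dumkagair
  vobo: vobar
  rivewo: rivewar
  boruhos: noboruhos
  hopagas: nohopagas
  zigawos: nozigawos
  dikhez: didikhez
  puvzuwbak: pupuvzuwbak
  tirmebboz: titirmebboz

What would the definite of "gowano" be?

vobo and boruhos both have last vowel 'o' yet inflect differently (vobar, noboruhos), so the last vowel is not what conditions the rule; the final letter is.
"gowano" ends in -o. The stems ending in -o (vobo → vobar, rivewo → rivewar) drop the final letter and add -ar.
The other patterns: stems ending in -a add -ir; stems ending in -s add the prefix no-; stems ending in -k or -z repeat the first consonant+vowel as a prefix.
So gowano → gowanar.

gowanar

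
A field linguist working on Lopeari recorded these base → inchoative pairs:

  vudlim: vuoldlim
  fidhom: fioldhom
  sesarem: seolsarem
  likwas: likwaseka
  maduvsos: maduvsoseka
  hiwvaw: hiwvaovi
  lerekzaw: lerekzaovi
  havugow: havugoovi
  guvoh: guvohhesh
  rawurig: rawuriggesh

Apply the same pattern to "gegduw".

gegduovi

fidhom and maduvsos both have last vowel 'o' yet inflect differently (fioldhom, maduvsoseka), so the last vowel is not what conditions the rule; the final letter is.
"gegduw" ends in -w. The stems ending in -w (hiwvaw → hiwvaovi, lerekzaw → lerekzaovi, havugow → havugoovi) drop the final letter and add -ovi.
So gegduw → gegduovi.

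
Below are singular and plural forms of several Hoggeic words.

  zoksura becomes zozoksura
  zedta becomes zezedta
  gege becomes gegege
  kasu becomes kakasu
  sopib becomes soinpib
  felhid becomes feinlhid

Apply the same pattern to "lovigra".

"lovigra" ends in a vowel. The stems ending in a vowel (zoksura → zozoksura, zedta → zezedta, gege → gegege) repeat the first consonant+vowel as a prefix.
So lovigra → lolovigra.

lolovigra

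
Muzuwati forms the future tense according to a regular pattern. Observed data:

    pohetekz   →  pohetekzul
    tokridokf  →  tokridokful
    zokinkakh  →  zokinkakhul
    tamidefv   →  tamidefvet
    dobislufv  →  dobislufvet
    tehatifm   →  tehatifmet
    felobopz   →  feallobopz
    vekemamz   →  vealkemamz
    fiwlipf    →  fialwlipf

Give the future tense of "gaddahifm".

gaddahifmet

pohetekz and felobopz both end in -z yet inflect differently (pohetekzul, feallobopz), so the final letter is not what conditions the rule; the second-to-last letter is.
"gaddahifm" has second-to-last letter 'f'. The stems whose second-to-last letter is 'f' (tamidefv → tamidefvet, dobislufv → dobislufvet, tehatifm → tehatifmet) add -et.
The other patterns: stems whose second-to-last letter is 'k' add -ul; stems whose second-to-last letter is 'm' or 'p' insert -al- after the first vowel.
So gaddahifm → gaddahifmet.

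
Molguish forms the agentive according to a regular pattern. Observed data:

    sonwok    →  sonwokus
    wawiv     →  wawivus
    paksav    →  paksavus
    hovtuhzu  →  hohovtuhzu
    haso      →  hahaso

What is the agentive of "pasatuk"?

pasatukus

sonwok and haso both have last vowel 'o' yet inflect differently (sonwokus, hahaso), so the last vowel is not what conditions the rule; whether the stem ends in a vowel or a consonant is.
"pasatuk" ends in a consonant. The stems ending in a consonant (sonwok → sonwokus, wawiv → wawivus, paksav → paksavus) add -us.
The other pattern: stems ending in a vowel repeat the first consonant+vowel as a prefix.
So pasatuk → pasatukus.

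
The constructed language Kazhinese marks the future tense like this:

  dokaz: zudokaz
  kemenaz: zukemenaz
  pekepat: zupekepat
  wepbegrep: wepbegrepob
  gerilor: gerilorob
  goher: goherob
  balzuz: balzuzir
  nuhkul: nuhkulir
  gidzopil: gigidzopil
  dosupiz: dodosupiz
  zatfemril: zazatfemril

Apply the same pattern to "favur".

favurir

dokaz and balzuz both end in -z yet inflect differently (zudokaz, balzuzir), so the final letter is not what conditions the rule; the last vowel is.
"favur" has last vowel 'u'. The stems whose last vowel is 'u' (balzuz → balzuzir, nuhkul → nuhkulir) add -ir.
The other patterns: stems whose last vowel is 'a' add the prefix zu-; stems whose last vowel is 'e' or 'o' add -ob; stems whose last vowel is 'i' repeat the first consonant+vowel as a prefix.
So favur → favurir.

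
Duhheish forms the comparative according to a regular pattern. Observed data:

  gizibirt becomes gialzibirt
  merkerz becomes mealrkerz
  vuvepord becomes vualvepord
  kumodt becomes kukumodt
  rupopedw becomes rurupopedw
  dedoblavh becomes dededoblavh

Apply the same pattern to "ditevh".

"ditevh" has second-to-last letter 'v'. The one such stem in the data (dedoblavh → dededoblavh) repeats the first consonant+vowel as a prefix (as do kumodt, rupopedw), so the same rule applies.
The other pattern: stems whose second-to-last letter is 'r' insert -al- after the first vowel.
So ditevh → diditevh.

diditevh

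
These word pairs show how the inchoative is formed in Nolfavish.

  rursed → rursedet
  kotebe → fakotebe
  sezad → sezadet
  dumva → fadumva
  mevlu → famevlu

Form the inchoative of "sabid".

dumva and sezad both have last vowel 'a' yet inflect differently (fadumva, sezadet), so the last vowel is not what conditions the rule; whether the stem ends in a vowel or a consonant is.
"sabid" ends in a consonant. The stems ending in a consonant (sezad → sezadet, rursed → rursedet) add -et.
So sabid → sabidet.

sabidet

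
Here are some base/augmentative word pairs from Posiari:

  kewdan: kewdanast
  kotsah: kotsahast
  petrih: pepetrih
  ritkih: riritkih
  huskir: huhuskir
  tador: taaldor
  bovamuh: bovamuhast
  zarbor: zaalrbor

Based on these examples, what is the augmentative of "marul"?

marulast

"marul" has last vowel 'u'. The one such stem in the data (bovamuh → bovamuhast) adds -ast, so the same rule applies.
So marul → marulast.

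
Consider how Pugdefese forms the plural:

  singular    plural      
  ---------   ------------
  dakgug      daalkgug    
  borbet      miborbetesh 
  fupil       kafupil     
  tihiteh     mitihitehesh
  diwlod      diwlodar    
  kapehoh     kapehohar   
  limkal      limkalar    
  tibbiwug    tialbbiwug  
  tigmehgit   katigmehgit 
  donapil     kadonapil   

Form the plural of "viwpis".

kaviwpis

borbet and tigmehgit both end in -t yet inflect differently (miborbetesh, katigmehgit), so the final letter is not what conditions the rule; the last vowel is.
"viwpis" has last vowel 'i'. The stems whose last vowel is 'i' (donapil → kadonapil, fupil → kafupil, tigmehgit → katigmehgit) add the prefix ka-.
The other patterns: stems whose last vowel is 'u' insert -al- after the first vowel; stems whose last vowel is 'e' add mi- … -esh around the stem; stems whose last vowel is 'a' or 'o' add -ar.
So viwpis → kaviwpis.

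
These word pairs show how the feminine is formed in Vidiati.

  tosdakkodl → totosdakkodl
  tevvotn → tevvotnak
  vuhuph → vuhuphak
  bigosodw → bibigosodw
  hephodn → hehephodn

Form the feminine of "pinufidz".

hephodn and tevvotn both end in -n yet inflect differently (hehephodn, tevvotnak), so the final letter is not what conditions the rule; the second-to-last letter is.
"pinufidz" has second-to-last letter 'd'. The stems whose second-to-last letter is 'd' (bigosodw → bibigosodw, tosdakkodl → totosdakkodl, hephodn → hehephodn) repeat the first consonant+vowel as a prefix.
The other pattern: stems whose second-to-last letter is 'p' or 't' add -ak.
So pinufidz → pipinufidz.

pipinufidz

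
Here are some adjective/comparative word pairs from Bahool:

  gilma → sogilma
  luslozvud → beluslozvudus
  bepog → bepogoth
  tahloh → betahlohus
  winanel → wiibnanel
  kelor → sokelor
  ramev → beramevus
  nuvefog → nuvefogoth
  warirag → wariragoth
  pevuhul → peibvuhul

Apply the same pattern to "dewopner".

"dewopner" ends in -r. The one such stem in the data (kelor → sokelor) adds the prefix so-, so the same rule applies.
The other patterns: stems ending in -l insert -ib- after the first vowel; stems ending in -g add -oth; stems ending in -d, -h or -v add be- … -us around the stem.
So dewopner → sodewopner.

sodewopner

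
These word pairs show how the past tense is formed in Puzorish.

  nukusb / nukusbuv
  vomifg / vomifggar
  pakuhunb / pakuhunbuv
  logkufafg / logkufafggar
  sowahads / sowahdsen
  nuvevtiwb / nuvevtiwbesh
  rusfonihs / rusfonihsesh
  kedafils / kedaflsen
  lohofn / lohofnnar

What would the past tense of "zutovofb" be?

rusfonihs and kedafils both end in -s yet inflect differently (rusfonihsesh, kedaflsen), so the final letter is not what conditions the rule; the second-to-last letter is.
"zutovofb" has second-to-last letter 'f'. The stems whose second-to-last letter is 'f' (vomifg → vomifggar, lohofn → lohofnnar, logkufafg → logkufafggar) double the final consonant and add -ar.
The other patterns: stems whose second-to-last letter is 'h' or 'w' add -esh; stems whose second-to-last letter is 'd' or 'l' delete the last vowel and add -en; stems whose second-to-last letter is 'n' or 's' add -uv.
So zutovofb → zutovofbbar.

zutovofbbar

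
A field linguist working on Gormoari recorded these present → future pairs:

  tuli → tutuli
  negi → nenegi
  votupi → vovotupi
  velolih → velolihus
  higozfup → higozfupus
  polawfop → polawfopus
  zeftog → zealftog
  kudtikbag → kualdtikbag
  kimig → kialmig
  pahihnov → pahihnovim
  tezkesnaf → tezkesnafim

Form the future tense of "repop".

"repop" ends in -p. The stems ending in -p (higozfup → higozfupus, polawfop → polawfopus) add -us.
So repop → repopus.

repopus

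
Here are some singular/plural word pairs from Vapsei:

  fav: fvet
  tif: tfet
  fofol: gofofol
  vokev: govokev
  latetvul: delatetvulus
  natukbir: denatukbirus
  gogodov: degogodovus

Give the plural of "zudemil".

fav and vokev both end in -v yet inflect differently (fvet, govokev), so the final letter is not what conditions the rule; the number of vowels is.
"zudemil" has 3 vowels. The stems with 3 vowels (latetvul → delatetvulus, natukbir → denatukbirus, gogodov → degogodovus) add de- … -us around the stem.
The other patterns: stems with 1 vowel delete the last vowel and add -et; stems with 2 vowels add the prefix go-.
So zudemil → dezudemilus.

dezudemilus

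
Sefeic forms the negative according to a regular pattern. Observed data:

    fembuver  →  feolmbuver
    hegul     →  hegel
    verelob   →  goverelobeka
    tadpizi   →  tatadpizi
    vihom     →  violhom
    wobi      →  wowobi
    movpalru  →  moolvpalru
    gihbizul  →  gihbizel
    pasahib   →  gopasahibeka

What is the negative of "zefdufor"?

pasahib and wobi both have last vowel 'i' yet inflect differently (gopasahibeka, wowobi), so the last vowel is not what conditions the rule; the final letter is.
"zefdufor" ends in -r. The one such stem in the data (fembuver → feolmbuver) inserts -ol- after the first vowel (as do vihom, movpalru), so the same rule applies.
The other patterns: stems ending in -b add go- … -eka around the stem; stems ending in -l change the last vowel to 'e'; stems ending in -i repeat the first consonant+vowel as a prefix.
So zefdufor → zeolfdufor.

zeolfdufor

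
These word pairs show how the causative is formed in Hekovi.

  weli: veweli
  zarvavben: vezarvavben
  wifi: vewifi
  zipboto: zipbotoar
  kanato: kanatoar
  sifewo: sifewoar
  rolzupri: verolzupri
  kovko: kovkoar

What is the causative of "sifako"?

zipboto and zarvavben both begin with z- yet inflect differently (zipbotoar, vezarvavben), so the first letter is not what conditions the rule; the final letter is.
"sifako" ends in -o. The stems ending in -o (kanato → kanatoar, sifewo → sifewoar, kovko → kovkoar) add -ar.
The other pattern: stems ending in -i or -n add the prefix ve-.
So sifako → sifakoar.

sifakoar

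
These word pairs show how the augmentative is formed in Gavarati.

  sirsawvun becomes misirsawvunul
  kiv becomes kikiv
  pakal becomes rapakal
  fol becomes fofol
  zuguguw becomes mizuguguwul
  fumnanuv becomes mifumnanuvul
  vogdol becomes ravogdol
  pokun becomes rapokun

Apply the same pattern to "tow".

fol and pakal both end in -l yet inflect differently (fofol, rapakal), so the final letter is not what conditions the rule; the number of vowels is.
"tow" has 1 vowel. The stems with 1 vowel (fol → fofol, kiv → kikiv) repeat the first consonant+vowel as a prefix.
The other patterns: stems with 2 vowels add the prefix ra-; stems with 3 vowels add mi- … -ul around the stem.
So tow → totow.

totow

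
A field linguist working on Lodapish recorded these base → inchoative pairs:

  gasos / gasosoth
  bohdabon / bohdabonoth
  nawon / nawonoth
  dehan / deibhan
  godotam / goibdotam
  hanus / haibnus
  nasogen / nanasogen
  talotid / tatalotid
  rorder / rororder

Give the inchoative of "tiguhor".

bohdabon and dehan both end in -n yet inflect differently (bohdabonoth, deibhan), so the final letter is not what conditions the rule; the last vowel is.
"tiguhor" has last vowel 'o'. The stems whose last vowel is 'o' (gasos → gasosoth, bohdabon → bohdabonoth, nawon → nawonoth) add -oth.
So tiguhor → tiguhoroth.

tiguhoroth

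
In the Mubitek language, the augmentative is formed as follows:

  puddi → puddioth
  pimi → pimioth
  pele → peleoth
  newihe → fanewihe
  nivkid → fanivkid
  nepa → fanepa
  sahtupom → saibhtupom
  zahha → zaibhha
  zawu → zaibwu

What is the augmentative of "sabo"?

saibbo

pele and newihe both end in -e yet inflect differently (peleoth, fanewihe), so the final letter is not what conditions the rule; the first letter is.
"sabo" begins with s-. The one such stem in the data (sahtupom → saibhtupom) inserts -ib- after the first vowel (as do zahha, zawu), so the same rule applies.
The other patterns: stems beginning with p- add -oth; stems beginning with n- add the prefix fa-.
So sabo → saibbo.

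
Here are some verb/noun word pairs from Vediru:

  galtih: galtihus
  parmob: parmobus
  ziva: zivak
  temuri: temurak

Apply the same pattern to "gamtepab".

"gamtepab" ends in a consonant. The stems ending in a consonant (galtih → galtihus, parmob → parmobus) add -us.
So gamtepab → gamtepabus.

gamtepabus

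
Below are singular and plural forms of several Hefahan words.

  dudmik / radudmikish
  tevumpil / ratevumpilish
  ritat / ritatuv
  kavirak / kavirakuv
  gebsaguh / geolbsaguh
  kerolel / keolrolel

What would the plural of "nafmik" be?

"nafmik" has last vowel 'i'. The stems whose last vowel is 'i' (dudmik → radudmikish, tevumpil → ratevumpilish) add ra- … -ish around the stem.
The other patterns: stems whose last vowel is 'a' add -uv; stems whose last vowel is 'e' or 'u' insert -ol- after the first vowel.
So nafmik → ranafmikish.

ranafmikish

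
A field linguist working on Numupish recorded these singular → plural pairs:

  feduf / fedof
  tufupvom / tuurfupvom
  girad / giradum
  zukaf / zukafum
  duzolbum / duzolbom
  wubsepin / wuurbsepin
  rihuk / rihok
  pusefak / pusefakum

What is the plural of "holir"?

"holir" has last vowel 'i'. The one such stem in the data (wubsepin → wuurbsepin) inserts -ur- after the first vowel (as does tufupvom), so the same rule applies.
So holir → hourlir.

hourlir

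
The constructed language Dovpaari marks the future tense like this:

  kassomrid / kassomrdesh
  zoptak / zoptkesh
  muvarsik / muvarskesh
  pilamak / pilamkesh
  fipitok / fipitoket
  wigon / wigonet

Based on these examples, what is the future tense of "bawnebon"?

zoptak and fipitok both end in -k yet inflect differently (zoptkesh, fipitoket), so the final letter is not what conditions the rule; the last vowel is.
"bawnebon" has last vowel 'o'. The stems whose last vowel is 'o' (fipitok → fipitoket, wigon → wigonet) add -et.
The other pattern: stems whose last vowel is 'a' or 'i' delete the last vowel and add -esh.
So bawnebon → bawnebonet.

bawnebonet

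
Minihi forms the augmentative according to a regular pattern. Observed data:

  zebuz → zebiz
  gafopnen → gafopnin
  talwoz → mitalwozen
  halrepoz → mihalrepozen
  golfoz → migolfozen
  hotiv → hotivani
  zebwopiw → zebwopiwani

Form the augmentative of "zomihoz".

mizomihozen

"zomihoz" has last vowel 'o'. The stems whose last vowel is 'o' (halrepoz → mihalrepozen, talwoz → mitalwozen, golfoz → migolfozen) add mi- … -en around the stem.
The other patterns: stems whose last vowel is 'i' add -ani; stems whose last vowel is 'e' or 'u' change the last vowel to 'i'.
So zomihoz → mizomihozen.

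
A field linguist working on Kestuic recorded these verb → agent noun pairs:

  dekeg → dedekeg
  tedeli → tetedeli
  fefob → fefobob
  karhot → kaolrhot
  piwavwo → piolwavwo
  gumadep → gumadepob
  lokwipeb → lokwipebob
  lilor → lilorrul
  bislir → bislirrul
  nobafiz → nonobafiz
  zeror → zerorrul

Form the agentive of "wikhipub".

wikhipubob

lilor and karhot both have last vowel 'o' yet inflect differently (lilorrul, kaolrhot), so the last vowel is not what conditions the rule; the final letter is.
"wikhipub" ends in -b. The stems ending in -b (lokwipeb → lokwipebob, fefob → fefobob) add -ob.
The other patterns: stems ending in -r double the final consonant and add -ul; stems ending in -o or -t insert -ol- after the first vowel; stems ending in -g, -i or -z repeat the first consonant+vowel as a prefix.
So wikhipub → wikhipubob.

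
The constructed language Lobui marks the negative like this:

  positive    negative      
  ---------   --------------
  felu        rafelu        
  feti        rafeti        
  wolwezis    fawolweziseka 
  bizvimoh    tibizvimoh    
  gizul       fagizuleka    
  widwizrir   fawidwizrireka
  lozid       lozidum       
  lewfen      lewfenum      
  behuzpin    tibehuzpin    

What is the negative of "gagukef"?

fagagukefeka

lewfen and behuzpin both end in -n yet inflect differently (lewfenum, tibehuzpin), so the final letter is not what conditions the rule; the first letter is.
"gagukef" begins with g-. The one such stem in the data (gizul → fagizuleka) adds fa- … -eka around the stem, so the same rule applies.
The other patterns: stems beginning with l- add -um; stems beginning with b- add the prefix ti-; stems beginning with f- add the prefix ra-.
So gagukef → fagagukefeka.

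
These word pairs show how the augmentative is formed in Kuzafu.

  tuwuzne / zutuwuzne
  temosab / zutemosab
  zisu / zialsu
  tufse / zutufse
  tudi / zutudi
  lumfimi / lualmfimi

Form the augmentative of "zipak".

"zipak" begins with z-. The one such stem in the data (zisu → zialsu) inserts -al- after the first vowel (as does lumfimi), so the same rule applies.
So zipak → zialpak.

zialpak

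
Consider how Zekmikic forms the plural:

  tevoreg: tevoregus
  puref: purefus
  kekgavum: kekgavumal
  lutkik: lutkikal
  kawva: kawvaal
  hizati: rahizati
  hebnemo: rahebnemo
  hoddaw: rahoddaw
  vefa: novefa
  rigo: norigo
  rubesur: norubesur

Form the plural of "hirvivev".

rahirvivev

kawva and vefa both end in -a yet inflect differently (kawvaal, novefa), so the final letter is not what conditions the rule; the first letter is.
"hirvivev" begins with h-. The stems beginning with h- (hizati → rahizati, hebnemo → rahebnemo, hoddaw → rahoddaw) add the prefix ra-.
The other patterns: stems beginning with p- or t- add -us; stems beginning with k- or l- add -al; stems beginning with r- or v- add the prefix no-.
So hirvivev → rahirvivev.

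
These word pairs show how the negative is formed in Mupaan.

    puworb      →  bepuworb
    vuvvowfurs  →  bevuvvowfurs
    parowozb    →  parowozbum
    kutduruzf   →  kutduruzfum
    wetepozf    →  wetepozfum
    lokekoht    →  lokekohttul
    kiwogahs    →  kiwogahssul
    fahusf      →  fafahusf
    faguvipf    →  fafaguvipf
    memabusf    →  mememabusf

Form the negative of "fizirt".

puworb and parowozb both end in -b yet inflect differently (bepuworb, parowozbum), so the final letter is not what conditions the rule; the second-to-last letter is.
"fizirt" has second-to-last letter 'r'. The stems whose second-to-last letter is 'r' (puworb → bepuworb, vuvvowfurs → bevuvvowfurs) add the prefix be-.
The other patterns: stems whose second-to-last letter is 'z' add -um; stems whose second-to-last letter is 'h' double the final consonant and add -ul; stems whose second-to-last letter is 'p' or 's' repeat the first consonant+vowel as a prefix.
So fizirt → befizirt.

befizirt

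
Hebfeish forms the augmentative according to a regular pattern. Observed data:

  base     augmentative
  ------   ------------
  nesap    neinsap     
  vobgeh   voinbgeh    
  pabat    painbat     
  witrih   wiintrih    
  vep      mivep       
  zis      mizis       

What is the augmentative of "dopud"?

doinpud

"dopud" has 2 vowels. The stems with 2 vowels (nesap → neinsap, vobgeh → voinbgeh, pabat → painbat) insert -in- after the first vowel.
So dopud → doinpud.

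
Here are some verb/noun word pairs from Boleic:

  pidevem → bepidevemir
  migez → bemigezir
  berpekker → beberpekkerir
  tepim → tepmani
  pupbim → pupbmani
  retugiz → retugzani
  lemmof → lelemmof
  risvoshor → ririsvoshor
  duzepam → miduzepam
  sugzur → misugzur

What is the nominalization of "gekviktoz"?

"gekviktoz" has last vowel 'o'. The stems whose last vowel is 'o' (lemmof → lelemmof, risvoshor → ririsvoshor) repeat the first consonant+vowel as a prefix.
The other patterns: stems whose last vowel is 'e' add be- … -ir around the stem; stems whose last vowel is 'i' delete the last vowel and add -ani; stems whose last vowel is 'a' or 'u' add the prefix mi-.
So gekviktoz → gegekviktoz.

gegekviktoz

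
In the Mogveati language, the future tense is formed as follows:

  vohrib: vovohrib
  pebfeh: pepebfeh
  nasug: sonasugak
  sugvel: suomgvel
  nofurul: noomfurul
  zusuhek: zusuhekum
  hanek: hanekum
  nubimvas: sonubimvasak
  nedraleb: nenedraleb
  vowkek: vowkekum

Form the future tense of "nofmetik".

nofmetikum

nedraleb and sugvel both have last vowel 'e' yet inflect differently (nenedraleb, suomgvel), so the last vowel is not what conditions the rule; the final letter is.
"nofmetik" ends in -k. The stems ending in -k (vowkek → vowkekum, zusuhek → zusuhekum, hanek → hanekum) add -um.
The other patterns: stems ending in -b or -h repeat the first consonant+vowel as a prefix; stems ending in -l insert -om- after the first vowel; stems ending in -g or -s add so- … -ak around the stem.
So nofmetik → nofmetikum.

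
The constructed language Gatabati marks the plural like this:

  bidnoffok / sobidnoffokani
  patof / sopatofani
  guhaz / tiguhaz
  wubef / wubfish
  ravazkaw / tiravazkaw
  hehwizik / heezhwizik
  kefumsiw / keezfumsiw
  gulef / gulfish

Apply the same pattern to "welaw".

ravazkaw and kefumsiw both end in -w yet inflect differently (tiravazkaw, keezfumsiw), so the final letter is not what conditions the rule; the last vowel is.
"welaw" has last vowel 'a'. The stems whose last vowel is 'a' (guhaz → tiguhaz, ravazkaw → tiravazkaw) add the prefix ti-.
The other patterns: stems whose last vowel is 'e' delete the last vowel and add -ish; stems whose last vowel is 'i' insert -ez- after the first vowel; stems whose last vowel is 'o' add so- … -ani around the stem.
So welaw → tiwelaw.

tiwelaw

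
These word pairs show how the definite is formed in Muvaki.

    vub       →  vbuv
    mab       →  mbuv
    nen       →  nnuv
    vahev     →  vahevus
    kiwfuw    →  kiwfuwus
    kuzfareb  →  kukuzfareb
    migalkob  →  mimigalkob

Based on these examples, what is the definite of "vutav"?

"vutav" has 2 vowels. The stems with 2 vowels (vahev → vahevus, kiwfuw → kiwfuwus) add -us.
So vutav → vutavus.

vutavus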